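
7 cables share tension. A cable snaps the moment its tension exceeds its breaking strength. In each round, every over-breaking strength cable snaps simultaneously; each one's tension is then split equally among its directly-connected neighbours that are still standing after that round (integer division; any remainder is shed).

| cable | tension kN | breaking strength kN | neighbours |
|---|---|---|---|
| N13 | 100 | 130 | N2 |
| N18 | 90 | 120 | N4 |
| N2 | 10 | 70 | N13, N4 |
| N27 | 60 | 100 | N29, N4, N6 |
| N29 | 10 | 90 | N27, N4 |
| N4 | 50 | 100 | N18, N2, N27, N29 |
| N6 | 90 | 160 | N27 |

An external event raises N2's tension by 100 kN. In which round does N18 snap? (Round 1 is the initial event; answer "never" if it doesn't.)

Round 1 — N2 at 110 > 70. N2 snaps.
  N2 sheds 110 kN to N13, N4: 55 each.
    N13: 100+55 = 155 > 130
    N4: 50+55 = 105 > 100
Round 2 — N13, N4 snap.
  N13 sheds 155 kN: no online neighbours, lost.
  N4 sheds 105 kN to N18, N27, N29: 35 each.
    N18: 90+35 = 125 > 120
    N27: 60+35 = 95 ≤ 100
    N29: 10+35 = 45 ≤ 90
Round 3 — N18 snaps.
  N18 sheds 125 kN: no online neighbours, lost.
No further breaks.

3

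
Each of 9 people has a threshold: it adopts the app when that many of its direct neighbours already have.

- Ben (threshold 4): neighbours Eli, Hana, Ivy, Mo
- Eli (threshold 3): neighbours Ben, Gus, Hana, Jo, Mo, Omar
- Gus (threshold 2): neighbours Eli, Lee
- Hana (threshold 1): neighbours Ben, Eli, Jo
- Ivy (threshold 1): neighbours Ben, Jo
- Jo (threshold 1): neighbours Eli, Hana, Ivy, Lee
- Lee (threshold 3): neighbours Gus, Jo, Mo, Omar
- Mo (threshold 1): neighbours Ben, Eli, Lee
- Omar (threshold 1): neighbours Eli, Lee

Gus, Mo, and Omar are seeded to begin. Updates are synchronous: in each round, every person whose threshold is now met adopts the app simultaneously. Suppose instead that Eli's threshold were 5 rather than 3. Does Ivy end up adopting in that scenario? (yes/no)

With Eli's threshold at 5:
Round 1 — Gus, Mo, Omar adopt the app (initial).
Round 2 — checking thresholds:
  Ben: 1 of 4 neighbours < 4, holds.
  Eli: 3 of 6 neighbours < 5, holds.
  Lee: 3 of 4 neighbours ≥ 3, adopts the app.
Round 3 — checking thresholds:
  Ben: 1 of 4 neighbours < 4, holds.
  Eli: 3 of 6 neighbours < 5, holds.
  Jo: 1 of 4 neighbours ≥ 1, adopts the app.
Round 4 — checking thresholds:
  Ben: 1 of 4 neighbours < 4, holds.
  Eli: 4 of 6 neighbours < 5, holds.
  Hana: 1 of 3 neighbours ≥ 1, adopts the app.
  Ivy: 1 of 2 neighbours ≥ 1, adopts the app.
Round 5 — checking thresholds:
  Ben: 3 of 4 neighbours < 4, holds.
  Eli: 5 of 6 neighbours ≥ 5, adopts the app.
Round 6 — checking thresholds:
  Ben: 4 of 4 neighbours ≥ 4, adopts the app.
Round 7 — no new adoptions; cascade stops.

yes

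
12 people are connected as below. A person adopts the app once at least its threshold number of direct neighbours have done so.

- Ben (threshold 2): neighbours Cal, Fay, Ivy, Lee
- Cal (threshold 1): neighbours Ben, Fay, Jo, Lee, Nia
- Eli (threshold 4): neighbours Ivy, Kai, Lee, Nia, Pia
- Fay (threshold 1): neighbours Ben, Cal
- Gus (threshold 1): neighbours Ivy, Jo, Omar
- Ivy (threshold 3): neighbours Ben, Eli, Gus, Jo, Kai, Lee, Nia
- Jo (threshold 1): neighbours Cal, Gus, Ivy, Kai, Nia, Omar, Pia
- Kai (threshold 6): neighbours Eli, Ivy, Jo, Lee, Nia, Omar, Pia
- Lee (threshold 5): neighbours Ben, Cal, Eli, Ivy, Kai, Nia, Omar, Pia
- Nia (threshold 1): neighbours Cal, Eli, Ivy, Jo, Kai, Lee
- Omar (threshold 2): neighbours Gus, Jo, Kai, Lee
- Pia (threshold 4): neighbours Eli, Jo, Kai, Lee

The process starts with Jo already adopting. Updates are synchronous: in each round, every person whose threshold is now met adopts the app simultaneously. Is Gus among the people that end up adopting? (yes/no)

yes

Round 1 — Jo adopts the app (initial).
Round 2 — checking thresholds:
  Cal: 1 of 5 neighbours ≥ 1, adopts the app.
  Gus: 1 of 3 neighbours ≥ 1, adopts the app.
  Ivy: 1 of 7 neighbours < 3, holds.
  Kai: 1 of 7 neighbours < 6, holds.
  Nia: 1 of 6 neighbours ≥ 1, adopts the app.
  Omar: 1 of 4 neighbours < 2, holds.
  Pia: 1 of 4 neighbours < 4, holds.
Round 3 — checking thresholds:
  Ben: 1 of 4 neighbours < 2, holds.
  Eli: 1 of 5 neighbours < 4, holds.
  Fay: 1 of 2 neighbours ≥ 1, adopts the app.
  Ivy: 3 of 7 neighbours ≥ 3, adopts the app.
  Kai: 2 of 7 neighbours < 6, holds.
  Lee: 2 of 8 neighbours < 5, holds.
  Omar: 2 of 4 neighbours ≥ 2, adopts the app.
  Pia: 1 of 4 neighbours < 4, holds.
Round 4 — checking thresholds:
  Ben: 3 of 4 neighbours ≥ 2, adopts the app.
  Eli: 2 of 5 neighbours < 4, holds.
  Kai: 4 of 7 neighbours < 6, holds.
  Lee: 4 of 8 neighbours < 5, holds.
  Pia: 1 of 4 neighbours < 4, holds.
Round 5 — checking thresholds:
  Eli: 2 of 5 neighbours < 4, holds.
  Kai: 4 of 7 neighbours < 6, holds.
  Lee: 5 of 8 neighbours ≥ 5, adopts the app.
  Pia: 1 of 4 neighbours < 4, holds.
Round 6 — no new adoptions; cascade stops.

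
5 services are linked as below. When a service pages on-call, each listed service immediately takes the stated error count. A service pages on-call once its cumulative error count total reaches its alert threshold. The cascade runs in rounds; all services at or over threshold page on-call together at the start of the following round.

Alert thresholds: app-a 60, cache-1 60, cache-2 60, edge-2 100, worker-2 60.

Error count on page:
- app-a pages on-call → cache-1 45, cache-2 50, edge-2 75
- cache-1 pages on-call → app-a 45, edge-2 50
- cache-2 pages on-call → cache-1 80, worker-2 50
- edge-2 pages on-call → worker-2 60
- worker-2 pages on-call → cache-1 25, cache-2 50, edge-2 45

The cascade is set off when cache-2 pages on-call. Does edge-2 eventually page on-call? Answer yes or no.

Round 1 — cache-2 pages on-call (initial).
  cache-1: +80 → 80 ≥ 60
  worker-2: +50 → 50 < 60
Round 2 — cache-1 pages on-call.
  app-a: +45 → 45 < 60
  edge-2: +50 → 50 < 100
No further pages.

no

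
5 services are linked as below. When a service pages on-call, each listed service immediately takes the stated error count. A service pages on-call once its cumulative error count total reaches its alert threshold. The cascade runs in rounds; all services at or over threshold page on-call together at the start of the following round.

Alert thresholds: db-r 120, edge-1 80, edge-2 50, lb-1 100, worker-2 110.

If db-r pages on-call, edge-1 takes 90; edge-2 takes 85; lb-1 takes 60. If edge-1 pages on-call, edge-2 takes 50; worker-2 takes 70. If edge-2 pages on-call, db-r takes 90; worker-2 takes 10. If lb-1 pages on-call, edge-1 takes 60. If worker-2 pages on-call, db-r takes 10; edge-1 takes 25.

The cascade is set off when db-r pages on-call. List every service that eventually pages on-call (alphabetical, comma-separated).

Round 1 — db-r pages on-call (initial).
  edge-1: +90 → 90 ≥ 80
  edge-2: +85 → 85 ≥ 50
  lb-1: +60 → 60 < 100
Round 2 — edge-1, edge-2 page on-call.
  worker-2: +70+10 → 80 < 110
No further pages.

db-r, edge-1, edge-2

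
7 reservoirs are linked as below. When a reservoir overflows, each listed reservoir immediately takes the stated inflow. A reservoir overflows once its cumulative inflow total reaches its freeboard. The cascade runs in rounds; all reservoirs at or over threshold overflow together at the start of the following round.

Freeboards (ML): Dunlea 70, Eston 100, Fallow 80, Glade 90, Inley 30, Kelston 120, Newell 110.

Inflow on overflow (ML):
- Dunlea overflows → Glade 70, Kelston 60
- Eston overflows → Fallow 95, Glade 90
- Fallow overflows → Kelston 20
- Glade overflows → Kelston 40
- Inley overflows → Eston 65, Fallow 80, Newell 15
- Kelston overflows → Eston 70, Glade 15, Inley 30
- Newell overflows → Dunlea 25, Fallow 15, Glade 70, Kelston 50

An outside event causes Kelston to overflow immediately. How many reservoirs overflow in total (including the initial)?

Round 1 — Kelston overflows (initial).
  Eston: +70 → 70 < 100
  Glade: +15 → 15 < 90
  Inley: +30 → 30 ≥ 30
Round 2 — Inley overflows.
  Eston: +65 → 135 ≥ 100
  Fallow: +80 → 80 ≥ 80
  Newell: +15 → 15 < 110
Round 3 — Eston, Fallow overflow.
  Glade: +90 → 105 ≥ 90
Round 4 — Glade overflows.
No further overflows.

5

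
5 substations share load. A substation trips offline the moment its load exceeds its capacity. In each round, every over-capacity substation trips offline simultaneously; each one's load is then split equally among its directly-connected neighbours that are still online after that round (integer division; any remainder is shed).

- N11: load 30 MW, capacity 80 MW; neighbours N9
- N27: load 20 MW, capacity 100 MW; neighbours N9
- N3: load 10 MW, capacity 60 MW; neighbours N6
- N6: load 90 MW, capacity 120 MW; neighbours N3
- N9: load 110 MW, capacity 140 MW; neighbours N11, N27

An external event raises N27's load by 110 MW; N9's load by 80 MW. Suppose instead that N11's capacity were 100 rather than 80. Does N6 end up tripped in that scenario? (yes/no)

With N11's capacity at 100:
Round 1 — N27 at 130 > 100; N9 at 190 > 140. N27, N9 trip offline.
  N27 sheds 130 MW: no online neighbours, lost.
  N9 sheds 190 MW to N11: 190 each.
    N11: 30+190 = 220 > 100
Round 2 — N11 trips offline.
  N11 sheds 220 MW: no online neighbours, lost.
No further trips.

no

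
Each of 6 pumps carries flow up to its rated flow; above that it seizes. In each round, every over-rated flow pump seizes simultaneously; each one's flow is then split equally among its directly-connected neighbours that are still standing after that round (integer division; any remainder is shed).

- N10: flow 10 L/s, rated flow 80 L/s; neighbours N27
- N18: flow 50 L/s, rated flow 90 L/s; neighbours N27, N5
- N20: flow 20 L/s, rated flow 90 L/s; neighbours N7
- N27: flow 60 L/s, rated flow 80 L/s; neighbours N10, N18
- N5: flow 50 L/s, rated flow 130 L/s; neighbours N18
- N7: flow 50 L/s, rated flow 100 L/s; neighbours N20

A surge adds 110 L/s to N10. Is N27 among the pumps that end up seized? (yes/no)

Round 1 — N10 at 120 > 80. N10 seizes.
  N10 sheds 120 L/s to N27: 120 each.
    N27: 60+120 = 180 > 80
Round 2 — N27 seizes.
  N27 sheds 180 L/s to N18: 180 each.
    N18: 50+180 = 230 > 90
Round 3 — N18 seizes.
  N18 sheds 230 L/s to N5: 230 each.
    N5: 50+230 = 280 > 130
Round 4 — N5 seizes.
  N5 sheds 280 L/s: no online neighbours, lost.
No further seizures.

yes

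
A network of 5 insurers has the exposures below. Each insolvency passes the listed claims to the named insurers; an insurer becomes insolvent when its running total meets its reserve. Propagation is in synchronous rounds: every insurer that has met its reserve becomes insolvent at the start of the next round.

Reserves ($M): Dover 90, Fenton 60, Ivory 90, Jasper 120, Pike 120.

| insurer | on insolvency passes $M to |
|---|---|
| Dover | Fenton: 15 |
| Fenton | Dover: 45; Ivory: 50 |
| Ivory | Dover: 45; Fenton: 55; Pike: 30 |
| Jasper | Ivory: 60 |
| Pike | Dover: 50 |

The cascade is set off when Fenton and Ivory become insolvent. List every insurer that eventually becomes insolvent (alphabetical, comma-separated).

Round 1 — Fenton, Ivory become insolvent (initial).
  Dover: +45+45 → 90 ≥ 90
  Pike: +30 → 30 < 120
Round 2 — Dover becomes insolvent.
No further insolvencies.

Dover, Fenton, Ivory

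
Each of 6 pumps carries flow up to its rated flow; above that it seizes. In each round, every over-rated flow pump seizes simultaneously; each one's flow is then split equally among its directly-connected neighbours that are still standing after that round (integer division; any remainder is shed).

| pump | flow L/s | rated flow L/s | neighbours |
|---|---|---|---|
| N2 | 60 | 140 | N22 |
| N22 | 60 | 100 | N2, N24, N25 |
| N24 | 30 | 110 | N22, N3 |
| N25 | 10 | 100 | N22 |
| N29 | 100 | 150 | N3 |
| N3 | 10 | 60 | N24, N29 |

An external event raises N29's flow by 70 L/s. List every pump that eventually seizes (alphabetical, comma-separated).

N2, N22, N24, N25, N29, N3

Round 1 — N29 at 170 > 150. N29 seizes.
  N29 sheds 170 L/s to N3: 170 each.
    N3: 10+170 = 180 > 60
Round 2 — N3 seizes.
  N3 sheds 180 L/s to N24: 180 each.
    N24: 30+180 = 210 > 110
Round 3 — N24 seizes.
  N24 sheds 210 L/s to N22: 210 each.
    N22: 60+210 = 270 > 100
Round 4 — N22 seizes.
  N22 sheds 270 L/s to N2, N25: 135 each.
    N2: 60+135 = 195 > 140
    N25: 10+135 = 145 > 100
Round 5 — N2, N25 seize.
  N2 sheds 195 L/s: no online neighbours, lost.
  N25 sheds 145 L/s: no online neighbours, lost.
No further seizures.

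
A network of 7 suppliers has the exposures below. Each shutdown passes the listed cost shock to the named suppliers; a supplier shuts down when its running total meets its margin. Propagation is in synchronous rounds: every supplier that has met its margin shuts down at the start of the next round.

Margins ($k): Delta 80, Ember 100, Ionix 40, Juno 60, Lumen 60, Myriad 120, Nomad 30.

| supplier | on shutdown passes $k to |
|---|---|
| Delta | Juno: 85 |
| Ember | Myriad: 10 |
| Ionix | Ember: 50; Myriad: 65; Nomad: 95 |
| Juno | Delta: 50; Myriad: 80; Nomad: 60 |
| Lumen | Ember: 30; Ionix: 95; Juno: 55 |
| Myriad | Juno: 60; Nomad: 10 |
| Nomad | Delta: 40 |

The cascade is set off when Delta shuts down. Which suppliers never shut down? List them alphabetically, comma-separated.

Round 1 — Delta shuts down (initial).
  Juno: +85 → 85 ≥ 60
Round 2 — Juno shuts down.
  Myriad: +80 → 80 < 120
  Nomad: +60 → 60 ≥ 30
Round 3 — Nomad shuts down.
No further shutdowns.

Ember, Ionix, Lumen, Myriad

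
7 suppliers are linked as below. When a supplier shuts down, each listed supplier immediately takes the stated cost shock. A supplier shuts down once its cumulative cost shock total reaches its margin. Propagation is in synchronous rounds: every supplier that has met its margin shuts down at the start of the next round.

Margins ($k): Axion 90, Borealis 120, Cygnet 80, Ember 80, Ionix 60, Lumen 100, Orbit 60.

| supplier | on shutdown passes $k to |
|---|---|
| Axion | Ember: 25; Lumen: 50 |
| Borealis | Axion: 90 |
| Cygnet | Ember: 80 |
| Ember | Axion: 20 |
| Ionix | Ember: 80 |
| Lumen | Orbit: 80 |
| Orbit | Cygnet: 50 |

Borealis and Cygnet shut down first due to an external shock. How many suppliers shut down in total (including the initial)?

4

Round 1 — Borealis, Cygnet shut down (initial).
  Axion: +90 → 90 ≥ 90
  Ember: +80 → 80 ≥ 80
Round 2 — Axion, Ember shut down.
  Lumen: +50 → 50 < 100
No further shutdowns.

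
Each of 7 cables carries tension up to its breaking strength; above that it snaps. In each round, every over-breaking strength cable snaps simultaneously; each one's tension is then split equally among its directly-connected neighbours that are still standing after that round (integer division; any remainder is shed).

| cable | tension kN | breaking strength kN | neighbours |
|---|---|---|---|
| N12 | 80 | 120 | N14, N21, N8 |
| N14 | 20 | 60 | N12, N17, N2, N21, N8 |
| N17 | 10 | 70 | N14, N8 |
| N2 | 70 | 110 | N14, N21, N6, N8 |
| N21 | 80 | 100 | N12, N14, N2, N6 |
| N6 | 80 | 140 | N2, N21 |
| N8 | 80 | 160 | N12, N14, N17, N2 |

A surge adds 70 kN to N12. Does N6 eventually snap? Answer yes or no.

Round 1 — N12 at 150 > 120. N12 snaps.
  N12 sheds 150 kN to N14, N21, N8: 50 each.
    N14: 20+50 = 70 > 60
    N21: 80+50 = 130 > 100
    N8: 80+50 = 130 ≤ 160
Round 2 — N14, N21 snap.
  N14 sheds 70 kN to N17, N2, N8: 23 each (1 lost).
    N17: 10+23 = 33 ≤ 70
    N2: 70+23 = 93 ≤ 110
    N8: 130+23 = 153 ≤ 160
  N21 sheds 130 kN to N2, N6: 65 each.
    N2: 93+65 = 158 > 110
    N6: 80+65 = 145 > 140
Round 3 — N2, N6 snap.
  N2 sheds 158 kN to N8: 158 each.
    N8: 153+158 = 311 > 160
  N6 sheds 145 kN: no online neighbours, lost.
Round 4 — N8 snaps.
  N8 sheds 311 kN to N17: 311 each.
    N17: 33+311 = 344 > 70
Round 5 — N17 snaps.
  N17 sheds 344 kN: no online neighbours, lost.
No further breaks.

yes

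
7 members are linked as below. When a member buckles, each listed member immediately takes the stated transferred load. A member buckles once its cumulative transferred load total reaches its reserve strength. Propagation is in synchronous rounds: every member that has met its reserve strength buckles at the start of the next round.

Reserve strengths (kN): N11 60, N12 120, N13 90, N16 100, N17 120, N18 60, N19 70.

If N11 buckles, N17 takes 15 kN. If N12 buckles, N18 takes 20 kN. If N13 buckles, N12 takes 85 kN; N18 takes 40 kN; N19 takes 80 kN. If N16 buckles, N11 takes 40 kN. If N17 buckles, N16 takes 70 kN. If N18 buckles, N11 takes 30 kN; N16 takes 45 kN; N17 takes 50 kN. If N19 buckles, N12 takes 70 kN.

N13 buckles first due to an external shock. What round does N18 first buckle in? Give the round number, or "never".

4

Round 1 — N13 buckles (initial).
  N12: +85 → 85 < 120
  N18: +40 → 40 < 60
  N19: +80 → 80 ≥ 70
Round 2 — N19 buckles.
  N12: +70 → 155 ≥ 120
Round 3 — N12 buckles.
  N18: +20 → 60 ≥ 60
Round 4 — N18 buckles.
  N11: +30 → 30 < 60
  N16: +45 → 45 < 100
  N17: +50 → 50 < 120
No further bucklings.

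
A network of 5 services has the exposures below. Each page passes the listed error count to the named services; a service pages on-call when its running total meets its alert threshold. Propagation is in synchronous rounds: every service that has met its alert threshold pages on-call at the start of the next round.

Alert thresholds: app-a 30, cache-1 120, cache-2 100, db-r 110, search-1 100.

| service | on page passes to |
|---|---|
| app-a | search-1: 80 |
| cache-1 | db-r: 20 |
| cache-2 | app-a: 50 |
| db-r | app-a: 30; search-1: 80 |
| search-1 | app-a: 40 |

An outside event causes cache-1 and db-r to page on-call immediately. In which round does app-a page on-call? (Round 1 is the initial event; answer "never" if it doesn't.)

2

Round 1 — cache-1, db-r page on-call (initial).
  app-a: +30 → 30 ≥ 30
  search-1: +80 → 80 < 100
Round 2 — app-a pages on-call.
  search-1: +80 → 160 ≥ 100
Round 3 — search-1 pages on-call.
No further pages.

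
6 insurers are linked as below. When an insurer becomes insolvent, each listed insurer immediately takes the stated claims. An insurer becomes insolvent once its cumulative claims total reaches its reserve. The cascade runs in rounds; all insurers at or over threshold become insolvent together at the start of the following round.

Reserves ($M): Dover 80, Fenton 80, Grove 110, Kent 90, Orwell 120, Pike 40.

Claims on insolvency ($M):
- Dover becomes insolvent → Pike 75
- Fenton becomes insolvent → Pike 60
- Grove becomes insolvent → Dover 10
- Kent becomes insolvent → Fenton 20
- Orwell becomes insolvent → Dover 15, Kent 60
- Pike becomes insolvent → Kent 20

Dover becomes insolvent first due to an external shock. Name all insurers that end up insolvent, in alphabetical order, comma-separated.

Dover, Pike

Round 1 — Dover becomes insolvent (initial).
  Pike: +75 → 75 ≥ 40
Round 2 — Pike becomes insolvent.
  Kent: +20 → 20 < 90
No further insolvencies.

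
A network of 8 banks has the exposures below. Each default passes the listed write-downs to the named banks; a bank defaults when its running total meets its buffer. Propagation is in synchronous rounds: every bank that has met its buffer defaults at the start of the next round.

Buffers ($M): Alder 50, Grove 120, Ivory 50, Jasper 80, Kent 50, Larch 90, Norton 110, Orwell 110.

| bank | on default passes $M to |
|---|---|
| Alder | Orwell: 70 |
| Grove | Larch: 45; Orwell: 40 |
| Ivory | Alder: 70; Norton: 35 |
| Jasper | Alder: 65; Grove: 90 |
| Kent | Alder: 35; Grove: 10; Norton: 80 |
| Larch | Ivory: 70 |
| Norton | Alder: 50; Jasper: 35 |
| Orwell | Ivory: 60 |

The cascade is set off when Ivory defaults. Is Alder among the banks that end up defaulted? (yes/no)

yes

Round 1 — Ivory defaults (initial).
  Alder: +70 → 70 ≥ 50
  Norton: +35 → 35 < 110
Round 2 — Alder defaults.
  Orwell: +70 → 70 < 110
No further defaults.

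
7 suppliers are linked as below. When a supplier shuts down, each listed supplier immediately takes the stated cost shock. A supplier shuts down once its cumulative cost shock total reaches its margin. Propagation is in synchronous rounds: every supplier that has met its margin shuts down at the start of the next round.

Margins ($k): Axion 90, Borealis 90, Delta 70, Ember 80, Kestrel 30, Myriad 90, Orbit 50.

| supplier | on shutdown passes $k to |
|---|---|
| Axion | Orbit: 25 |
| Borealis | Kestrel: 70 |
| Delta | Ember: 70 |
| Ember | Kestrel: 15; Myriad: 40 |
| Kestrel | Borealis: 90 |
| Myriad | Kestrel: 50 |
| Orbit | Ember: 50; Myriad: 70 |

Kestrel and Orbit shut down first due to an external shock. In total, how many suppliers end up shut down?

3

Round 1 — Kestrel, Orbit shut down (initial).
  Borealis: +90 → 90 ≥ 90
  Ember: +50 → 50 < 80
  Myriad: +70 → 70 < 90
Round 2 — Borealis shuts down.
No further shutdowns.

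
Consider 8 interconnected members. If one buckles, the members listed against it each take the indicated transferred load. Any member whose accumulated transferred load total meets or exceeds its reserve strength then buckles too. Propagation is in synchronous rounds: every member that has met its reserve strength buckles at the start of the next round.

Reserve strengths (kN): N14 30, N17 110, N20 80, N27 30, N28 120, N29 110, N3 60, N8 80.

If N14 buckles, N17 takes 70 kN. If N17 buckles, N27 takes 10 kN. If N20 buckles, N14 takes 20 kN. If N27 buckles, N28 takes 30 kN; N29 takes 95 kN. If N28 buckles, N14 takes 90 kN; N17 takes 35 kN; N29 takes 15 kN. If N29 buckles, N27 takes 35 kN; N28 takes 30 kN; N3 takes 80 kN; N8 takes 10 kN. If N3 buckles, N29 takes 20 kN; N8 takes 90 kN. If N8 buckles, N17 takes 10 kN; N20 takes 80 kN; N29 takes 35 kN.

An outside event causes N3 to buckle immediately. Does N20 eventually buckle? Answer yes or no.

yes

Round 1 — N3 buckles (initial).
  N29: +20 → 20 < 110
  N8: +90 → 90 ≥ 80
Round 2 — N8 buckles.
  N17: +10 → 10 < 110
  N20: +80 → 80 ≥ 80
  N29: +35 → 55 < 110
Round 3 — N20 buckles.
  N14: +20 → 20 < 30
No further bucklings.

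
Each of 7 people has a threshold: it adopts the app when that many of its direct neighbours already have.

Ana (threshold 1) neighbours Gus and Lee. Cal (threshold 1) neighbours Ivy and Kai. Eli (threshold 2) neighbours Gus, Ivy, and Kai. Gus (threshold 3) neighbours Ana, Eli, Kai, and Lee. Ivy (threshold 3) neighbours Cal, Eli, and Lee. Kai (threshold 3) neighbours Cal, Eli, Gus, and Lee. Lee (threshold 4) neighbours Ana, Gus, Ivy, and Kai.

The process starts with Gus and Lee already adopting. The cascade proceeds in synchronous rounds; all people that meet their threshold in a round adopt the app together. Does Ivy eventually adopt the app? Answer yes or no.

no

Round 1 — Gus, Lee adopt the app (initial).
Round 2 — checking thresholds:
  Ana: 2 of 2 neighbours ≥ 1, adopts the app.
  Eli: 1 of 3 neighbours < 2, not yet.
  Ivy: 1 of 3 neighbours < 3, not yet.
  Kai: 2 of 4 neighbours < 3, not yet.
Round 3 — no new adoptions; cascade stops.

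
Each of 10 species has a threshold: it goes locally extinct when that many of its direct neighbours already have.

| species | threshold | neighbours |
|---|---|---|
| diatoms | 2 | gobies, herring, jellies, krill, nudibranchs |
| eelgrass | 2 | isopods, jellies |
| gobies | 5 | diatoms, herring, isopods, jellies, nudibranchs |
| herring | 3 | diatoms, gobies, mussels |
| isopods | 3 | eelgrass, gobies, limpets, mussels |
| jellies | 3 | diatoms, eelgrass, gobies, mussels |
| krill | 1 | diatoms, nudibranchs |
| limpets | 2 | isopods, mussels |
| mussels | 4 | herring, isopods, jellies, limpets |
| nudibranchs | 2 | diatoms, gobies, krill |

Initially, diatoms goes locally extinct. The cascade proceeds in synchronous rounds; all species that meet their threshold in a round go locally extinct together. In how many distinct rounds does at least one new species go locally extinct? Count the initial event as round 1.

Round 1 — diatoms goes locally extinct (initial).
Round 2 — checking thresholds:
  gobies: 1 of 5 neighbours < 5, below threshold.
  herring: 1 of 3 neighbours < 3, below threshold.
  jellies: 1 of 4 neighbours < 3, below threshold.
  krill: 1 of 2 neighbours ≥ 1, goes locally extinct.
  nudibranchs: 1 of 3 neighbours < 2, below threshold.
Round 3 — checking thresholds:
  gobies: 1 of 5 neighbours < 5, below threshold.
  herring: 1 of 3 neighbours < 3, below threshold.
  jellies: 1 of 4 neighbours < 3, below threshold.
  nudibranchs: 2 of 3 neighbours ≥ 2, goes locally extinct.
Round 4 — no new extinctions; cascade stops.

3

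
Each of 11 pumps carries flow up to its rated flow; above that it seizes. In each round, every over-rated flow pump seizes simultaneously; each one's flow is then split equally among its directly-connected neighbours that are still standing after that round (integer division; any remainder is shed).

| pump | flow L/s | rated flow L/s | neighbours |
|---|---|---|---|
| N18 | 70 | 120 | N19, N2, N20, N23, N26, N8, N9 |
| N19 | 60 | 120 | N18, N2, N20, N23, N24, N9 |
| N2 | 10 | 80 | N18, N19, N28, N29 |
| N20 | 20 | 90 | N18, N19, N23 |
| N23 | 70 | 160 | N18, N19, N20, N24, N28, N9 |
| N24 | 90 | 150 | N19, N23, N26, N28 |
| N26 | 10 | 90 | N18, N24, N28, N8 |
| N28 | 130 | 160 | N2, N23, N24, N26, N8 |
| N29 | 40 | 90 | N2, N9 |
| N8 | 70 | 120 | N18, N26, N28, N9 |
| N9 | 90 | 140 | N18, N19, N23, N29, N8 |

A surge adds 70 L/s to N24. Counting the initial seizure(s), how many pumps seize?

11

Round 1 — N24 at 160 > 150. N24 seizes.
  N24 sheds 160 L/s to N19, N23, N26, N28: 40 each.
    N19: 60+40 = 100 ≤ 120
    N23: 70+40 = 110 ≤ 160
    N26: 10+40 = 50 ≤ 90
    N28: 130+40 = 170 > 160
Round 2 — N28 seizes.
  N28 sheds 170 L/s to N2, N23, N26, N8: 42 each (2 lost).
    N2: 10+42 = 52 ≤ 80
    N23: 110+42 = 152 ≤ 160
    N26: 50+42 = 92 > 90
    N8: 70+42 = 112 ≤ 120
Round 3 — N26 seizes.
  N26 sheds 92 L/s to N18, N8: 46 each.
    N18: 70+46 = 116 ≤ 120
    N8: 112+46 = 158 > 120
Round 4 — N8 seizes.
  N8 sheds 158 L/s to N18, N9: 79 each.
    N18: 116+79 = 195 > 120
    N9: 90+79 = 169 > 140
Round 5 — N18, N9 seize.
  N18 sheds 195 L/s to N19, N2, N20, N23: 48 each (3 lost).
    N19: 100+48 = 148 > 120
    N2: 52+48 = 100 > 80
    N20: 20+48 = 68 ≤ 90
    N23: 152+48 = 200 > 160
  N9 sheds 169 L/s to N19, N23, N29: 56 each (1 lost).
    N19: 148+56 = 204 > 120
    N23: 200+56 = 256 > 160
    N29: 40+56 = 96 > 90
Round 6 — N19, N2, N23, N29 seize.
  N19 sheds 204 L/s to N20: 204 each.
    N20: 68+204 = 272 > 90
  N2 sheds 100 L/s: no online neighbours, lost.
  N23 sheds 256 L/s to N20: 256 each.
    N20: 272+256 = 528 > 90
  N29 sheds 96 L/s: no online neighbours, lost.
Round 7 — N20 seizes.
  N20 sheds 528 L/s: no online neighbours, lost.
No further seizures.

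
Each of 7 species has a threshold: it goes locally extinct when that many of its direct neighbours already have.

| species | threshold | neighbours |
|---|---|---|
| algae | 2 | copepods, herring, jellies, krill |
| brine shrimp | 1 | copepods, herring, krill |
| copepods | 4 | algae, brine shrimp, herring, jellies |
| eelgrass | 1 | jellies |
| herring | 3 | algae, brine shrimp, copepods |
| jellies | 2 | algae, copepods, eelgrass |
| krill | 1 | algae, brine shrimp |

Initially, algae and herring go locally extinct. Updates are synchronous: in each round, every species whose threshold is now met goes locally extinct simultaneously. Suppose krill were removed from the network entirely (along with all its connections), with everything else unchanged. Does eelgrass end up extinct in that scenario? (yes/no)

With krill removed:
Round 1 — algae, herring go locally extinct (initial).
Round 2 — checking thresholds:
  brine shrimp: 1 of 2 neighbours ≥ 1, goes locally extinct.
  copepods: 2 of 4 neighbours < 4, not yet.
  jellies: 1 of 3 neighbours < 2, not yet.
Round 3 — no new extinctions; cascade stops.

no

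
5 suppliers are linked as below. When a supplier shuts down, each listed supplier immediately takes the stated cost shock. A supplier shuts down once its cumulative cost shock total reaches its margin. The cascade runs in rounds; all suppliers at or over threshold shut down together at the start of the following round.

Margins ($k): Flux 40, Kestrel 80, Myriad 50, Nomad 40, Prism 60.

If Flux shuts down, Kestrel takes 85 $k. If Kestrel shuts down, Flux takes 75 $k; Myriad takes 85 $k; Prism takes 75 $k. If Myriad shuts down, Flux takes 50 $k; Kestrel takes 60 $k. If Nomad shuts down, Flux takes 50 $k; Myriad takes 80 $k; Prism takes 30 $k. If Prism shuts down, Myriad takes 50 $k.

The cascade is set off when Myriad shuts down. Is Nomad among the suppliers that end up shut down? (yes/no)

no

Round 1 — Myriad shuts down (initial).
  Flux: +50 → 50 ≥ 40
  Kestrel: +60 → 60 < 80
Round 2 — Flux shuts down.
  Kestrel: +85 → 145 ≥ 80
Round 3 — Kestrel shuts down.
  Prism: +75 → 75 ≥ 60
Round 4 — Prism shuts down.
No further shutdowns.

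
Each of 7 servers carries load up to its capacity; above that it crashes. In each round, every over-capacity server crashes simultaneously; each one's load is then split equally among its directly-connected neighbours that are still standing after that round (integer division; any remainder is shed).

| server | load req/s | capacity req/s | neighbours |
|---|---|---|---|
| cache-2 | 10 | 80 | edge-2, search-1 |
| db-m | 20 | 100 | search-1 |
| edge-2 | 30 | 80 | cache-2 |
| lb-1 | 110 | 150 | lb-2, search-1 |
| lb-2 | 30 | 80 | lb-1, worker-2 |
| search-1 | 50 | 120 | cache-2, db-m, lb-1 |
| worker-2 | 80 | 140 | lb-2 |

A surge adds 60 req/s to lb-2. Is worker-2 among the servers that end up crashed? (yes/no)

Round 1 — lb-2 at 90 > 80. lb-2 crashes.
  lb-2 sheds 90 req/s to lb-1, worker-2: 45 each.
    lb-1: 110+45 = 155 > 150
    worker-2: 80+45 = 125 ≤ 140
Round 2 — lb-1 crashes.
  lb-1 sheds 155 req/s to search-1: 155 each.
    search-1: 50+155 = 205 > 120
Round 3 — search-1 crashes.
  search-1 sheds 205 req/s to cache-2, db-m: 102 each (1 lost).
    cache-2: 10+102 = 112 > 80
    db-m: 20+102 = 122 > 100
Round 4 — cache-2, db-m crash.
  cache-2 sheds 112 req/s to edge-2: 112 each.
    edge-2: 30+112 = 142 > 80
  db-m sheds 122 req/s: no online neighbours, lost.
Round 5 — edge-2 crashes.
  edge-2 sheds 142 req/s: no online neighbours, lost.
No further crashes.

no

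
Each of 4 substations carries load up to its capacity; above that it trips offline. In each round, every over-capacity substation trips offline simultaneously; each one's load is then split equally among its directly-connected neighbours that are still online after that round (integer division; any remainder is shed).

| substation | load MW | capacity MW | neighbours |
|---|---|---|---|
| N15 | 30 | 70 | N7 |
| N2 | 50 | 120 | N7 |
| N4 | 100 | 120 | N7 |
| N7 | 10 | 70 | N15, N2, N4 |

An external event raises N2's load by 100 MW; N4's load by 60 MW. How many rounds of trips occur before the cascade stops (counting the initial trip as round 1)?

Round 1 — N2 at 150 > 120; N4 at 160 > 120. N2, N4 trip offline.
  N2 sheds 150 MW to N7: 150 each.
    N7: 10+150 = 160 > 70
  N4 sheds 160 MW to N7: 160 each.
    N7: 160+160 = 320 > 70
Round 2 — N7 trips offline.
  N7 sheds 320 MW to N15: 320 each.
    N15: 30+320 = 350 > 70
Round 3 — N15 trips offline.
  N15 sheds 350 MW: no online neighbours, lost.
No further trips.

3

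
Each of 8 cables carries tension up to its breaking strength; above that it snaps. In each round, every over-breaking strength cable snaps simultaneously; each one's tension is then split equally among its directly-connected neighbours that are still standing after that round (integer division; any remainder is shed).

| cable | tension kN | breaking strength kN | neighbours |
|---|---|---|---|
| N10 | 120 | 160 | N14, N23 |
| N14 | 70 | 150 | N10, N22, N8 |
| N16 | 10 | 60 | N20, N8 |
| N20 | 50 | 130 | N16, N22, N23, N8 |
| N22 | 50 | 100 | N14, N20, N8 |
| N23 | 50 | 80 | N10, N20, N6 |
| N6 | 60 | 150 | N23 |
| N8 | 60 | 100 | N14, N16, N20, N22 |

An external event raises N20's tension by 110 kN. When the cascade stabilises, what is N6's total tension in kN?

105

Round 1 — N20 at 160 > 130. N20 snaps.
  N20 sheds 160 kN to N16, N22, N23, N8: 40 each.
    N16: 10+40 = 50 ≤ 60
    N22: 50+40 = 90 ≤ 100
    N23: 50+40 = 90 > 80
    N8: 60+40 = 100 ≤ 100
Round 2 — N23 snaps.
  N23 sheds 90 kN to N10, N6: 45 each.
    N10: 120+45 = 165 > 160
    N6: 60+45 = 105 ≤ 150
Round 3 — N10 snaps.
  N10 sheds 165 kN to N14: 165 each.
    N14: 70+165 = 235 > 150
Round 4 — N14 snaps.
  N14 sheds 235 kN to N22, N8: 117 each (1 lost).
    N22: 90+117 = 207 > 100
    N8: 100+117 = 217 > 100
Round 5 — N22, N8 snap.
  N22 sheds 207 kN: no online neighbours, lost.
  N8 sheds 217 kN to N16: 217 each.
    N16: 50+217 = 267 > 60
Round 6 — N16 snaps.
  N16 sheds 267 kN: no online neighbours, lost.
No further breaks.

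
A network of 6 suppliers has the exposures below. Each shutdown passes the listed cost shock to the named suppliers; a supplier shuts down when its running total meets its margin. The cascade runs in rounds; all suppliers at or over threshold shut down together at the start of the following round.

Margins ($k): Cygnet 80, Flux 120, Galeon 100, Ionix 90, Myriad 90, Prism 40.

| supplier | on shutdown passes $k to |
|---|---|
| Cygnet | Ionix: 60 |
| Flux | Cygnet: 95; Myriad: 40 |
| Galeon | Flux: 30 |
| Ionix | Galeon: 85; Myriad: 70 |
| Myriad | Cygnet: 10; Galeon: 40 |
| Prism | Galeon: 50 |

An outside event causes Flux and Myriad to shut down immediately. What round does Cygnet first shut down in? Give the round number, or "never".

2

Round 1 — Flux, Myriad shut down (initial).
  Cygnet: +95+10 → 105 ≥ 80
  Galeon: +40 → 40 < 100
Round 2 — Cygnet shuts down.
  Ionix: +60 → 60 < 90
No further shutdowns.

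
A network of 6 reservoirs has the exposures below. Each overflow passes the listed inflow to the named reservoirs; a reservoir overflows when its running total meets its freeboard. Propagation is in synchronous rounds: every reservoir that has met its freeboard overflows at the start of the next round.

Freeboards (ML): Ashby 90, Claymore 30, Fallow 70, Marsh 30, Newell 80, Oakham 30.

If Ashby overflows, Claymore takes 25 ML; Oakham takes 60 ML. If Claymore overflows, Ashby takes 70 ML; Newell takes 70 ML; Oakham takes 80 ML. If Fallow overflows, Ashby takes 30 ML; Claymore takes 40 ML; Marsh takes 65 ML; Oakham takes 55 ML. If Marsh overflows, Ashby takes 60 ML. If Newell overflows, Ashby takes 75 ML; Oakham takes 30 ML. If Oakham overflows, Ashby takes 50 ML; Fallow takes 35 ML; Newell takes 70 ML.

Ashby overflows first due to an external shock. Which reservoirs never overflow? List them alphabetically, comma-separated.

Claymore, Fallow, Marsh, Newell

Round 1 — Ashby overflows (initial).
  Claymore: +25 → 25 < 30
  Oakham: +60 → 60 ≥ 30
Round 2 — Oakham overflows.
  Fallow: +35 → 35 < 70
  Newell: +70 → 70 < 80
No further overflows.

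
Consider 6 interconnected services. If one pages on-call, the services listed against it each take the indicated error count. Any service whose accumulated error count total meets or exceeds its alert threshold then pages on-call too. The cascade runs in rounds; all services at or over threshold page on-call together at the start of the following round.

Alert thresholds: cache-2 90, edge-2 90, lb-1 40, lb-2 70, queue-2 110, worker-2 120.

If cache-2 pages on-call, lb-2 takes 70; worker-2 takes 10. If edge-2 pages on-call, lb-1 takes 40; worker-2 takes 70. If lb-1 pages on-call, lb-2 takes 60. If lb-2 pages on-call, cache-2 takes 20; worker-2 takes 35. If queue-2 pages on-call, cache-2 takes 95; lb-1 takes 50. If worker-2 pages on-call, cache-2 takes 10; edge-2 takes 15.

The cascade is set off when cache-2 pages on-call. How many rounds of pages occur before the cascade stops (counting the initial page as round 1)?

2

Round 1 — cache-2 pages on-call (initial).
  lb-2: +70 → 70 ≥ 70
  worker-2: +10 → 10 < 120
Round 2 — lb-2 pages on-call.
  worker-2: +35 → 45 < 120
No further pages.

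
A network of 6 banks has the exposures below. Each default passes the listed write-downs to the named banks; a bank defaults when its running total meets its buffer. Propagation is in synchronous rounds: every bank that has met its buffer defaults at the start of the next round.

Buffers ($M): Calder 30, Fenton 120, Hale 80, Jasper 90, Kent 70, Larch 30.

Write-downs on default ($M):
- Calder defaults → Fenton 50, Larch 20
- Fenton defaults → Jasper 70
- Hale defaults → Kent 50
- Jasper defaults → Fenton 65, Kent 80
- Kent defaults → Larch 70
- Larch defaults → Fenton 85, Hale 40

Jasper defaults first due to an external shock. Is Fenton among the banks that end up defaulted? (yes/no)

Round 1 — Jasper defaults (initial).
  Fenton: +65 → 65 < 120
  Kent: +80 → 80 ≥ 70
Round 2 — Kent defaults.
  Larch: +70 → 70 ≥ 30
Round 3 — Larch defaults.
  Fenton: +85 → 150 ≥ 120
  Hale: +40 → 40 < 80
Round 4 — Fenton defaults.
No further defaults.

yes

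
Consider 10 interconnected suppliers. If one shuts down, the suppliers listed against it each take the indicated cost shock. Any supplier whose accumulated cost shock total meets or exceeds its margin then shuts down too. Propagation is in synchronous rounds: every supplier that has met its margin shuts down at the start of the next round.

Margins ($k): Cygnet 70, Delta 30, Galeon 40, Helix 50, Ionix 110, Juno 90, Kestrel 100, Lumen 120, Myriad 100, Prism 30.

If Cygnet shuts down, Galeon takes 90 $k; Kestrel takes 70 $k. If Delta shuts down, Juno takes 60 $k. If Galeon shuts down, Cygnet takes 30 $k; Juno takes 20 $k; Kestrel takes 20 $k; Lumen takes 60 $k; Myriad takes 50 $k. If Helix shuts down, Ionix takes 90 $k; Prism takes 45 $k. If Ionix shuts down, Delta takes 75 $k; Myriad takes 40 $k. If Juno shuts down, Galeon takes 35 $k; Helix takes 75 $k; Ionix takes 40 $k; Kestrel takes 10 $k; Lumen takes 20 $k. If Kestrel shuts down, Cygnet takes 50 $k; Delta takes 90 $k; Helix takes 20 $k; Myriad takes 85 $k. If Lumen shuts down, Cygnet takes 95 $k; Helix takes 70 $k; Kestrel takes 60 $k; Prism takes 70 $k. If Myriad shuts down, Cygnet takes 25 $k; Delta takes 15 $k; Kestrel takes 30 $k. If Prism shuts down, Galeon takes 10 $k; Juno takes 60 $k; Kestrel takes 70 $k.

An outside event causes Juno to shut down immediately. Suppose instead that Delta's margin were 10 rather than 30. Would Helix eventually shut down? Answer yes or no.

yes

With Delta's margin at 10:
Round 1 — Juno shuts down (initial).
  Galeon: +35 → 35 < 40
  Helix: +75 → 75 ≥ 50
  Ionix: +40 → 40 < 110
  Kestrel: +10 → 10 < 100
  Lumen: +20 → 20 < 120
Round 2 — Helix shuts down.
  Ionix: +90 → 130 ≥ 110
  Prism: +45 → 45 ≥ 30
Round 3 — Ionix, Prism shut down.
  Delta: +75 → 75 ≥ 10
  Galeon: +10 → 45 ≥ 40
  Kestrel: +70 → 80 < 100
  Myriad: +40 → 40 < 100
Round 4 — Delta, Galeon shut down.
  Cygnet: +30 → 30 < 70
  Kestrel: +20 → 100 ≥ 100
  Lumen: +60 → 80 < 120
  Myriad: +50 → 90 < 100
Round 5 — Kestrel shuts down.
  Cygnet: +50 → 80 ≥ 70
  Myriad: +85 → 175 ≥ 100
Round 6 — Cygnet, Myriad shut down.
No further shutdowns.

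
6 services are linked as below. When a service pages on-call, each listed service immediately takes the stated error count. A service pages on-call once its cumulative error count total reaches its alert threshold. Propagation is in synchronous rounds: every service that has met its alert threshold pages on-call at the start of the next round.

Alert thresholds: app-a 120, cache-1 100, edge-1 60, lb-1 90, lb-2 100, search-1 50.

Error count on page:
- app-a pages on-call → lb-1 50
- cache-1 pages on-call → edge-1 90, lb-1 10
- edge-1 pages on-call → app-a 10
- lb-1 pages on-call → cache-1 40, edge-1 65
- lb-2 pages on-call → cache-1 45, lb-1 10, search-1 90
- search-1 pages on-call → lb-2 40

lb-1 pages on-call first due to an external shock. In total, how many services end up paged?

Round 1 — lb-1 pages on-call (initial).
  cache-1: +40 → 40 < 100
  edge-1: +65 → 65 ≥ 60
Round 2 — edge-1 pages on-call.
  app-a: +10 → 10 < 120
No further pages.

2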